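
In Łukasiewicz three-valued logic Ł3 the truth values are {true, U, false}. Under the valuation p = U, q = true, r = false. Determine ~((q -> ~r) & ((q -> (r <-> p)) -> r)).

~r = ~false = true
q -> ~r = true -> true = true
r <-> p = false <-> U = U  [1 − |0−½|]
q -> (r <-> p) = true -> U = U
(q -> (r <-> p)) -> r = U -> false = U
(q -> ~r) & ((q -> (r <-> p)) -> r) = true & U = U
~((q -> ~r) & ((q -> (r <-> p)) -> r)) = ~U = U

U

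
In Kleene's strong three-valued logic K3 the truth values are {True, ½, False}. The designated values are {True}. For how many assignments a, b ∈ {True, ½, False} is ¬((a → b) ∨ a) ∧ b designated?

Of the 9 assignments, 0 give a value in {True}.

0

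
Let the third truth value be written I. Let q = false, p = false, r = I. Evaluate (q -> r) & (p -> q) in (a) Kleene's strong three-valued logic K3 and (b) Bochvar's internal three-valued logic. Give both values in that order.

In Kleene's strong three-valued logic K3: q -> r = false -> I = true  [~false | I]
p -> q = false -> false = true
(q -> r) & (p -> q) = true & true = true
In Bochvar's internal three-valued logic: q -> r = false -> I = I  [any arg is the third value ⇒ result is the third value]
p -> q = false -> false = true
(q -> r) & (p -> q) = I & true = I
They differ because Kleene's strong three-valued logic K3 and Bochvar's internal three-valued logic treat I differently under the binary connectives.

true; I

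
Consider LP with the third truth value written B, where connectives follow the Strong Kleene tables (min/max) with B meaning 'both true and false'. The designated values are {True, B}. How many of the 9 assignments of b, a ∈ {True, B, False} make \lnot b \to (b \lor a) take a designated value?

Of the 9 assignments, 8 give a value in {True, B}.

8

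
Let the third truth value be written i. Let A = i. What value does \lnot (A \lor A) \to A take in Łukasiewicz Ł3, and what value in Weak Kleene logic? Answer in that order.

T; i

In Łukasiewicz Ł3: A \lor A = i \lor i = i
\lnot (A \lor A) = \lnot i = i
\lnot (A \lor A) \to A = i \to i = T  [min(1, 1−½+½)]
In Weak Kleene logic: A \lor A = i \lor i = i
\lnot (A \lor A) = \lnot i = i
\lnot (A \lor A) \to A = i \to i = i  [any arg is the third value ⇒ result is the third value]
They differ because Łukasiewicz Ł3 and Weak Kleene logic treat i differently under the binary connectives.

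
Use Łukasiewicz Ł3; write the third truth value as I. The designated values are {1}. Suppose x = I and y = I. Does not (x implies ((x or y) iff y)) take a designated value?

x or y = I or I = I
(x or y) iff y = I iff I = 1
x implies ((x or y) iff y) = I implies 1 = 1
not (x implies ((x or y) iff y)) = not 1 = 0
0 ∉ {1}.

No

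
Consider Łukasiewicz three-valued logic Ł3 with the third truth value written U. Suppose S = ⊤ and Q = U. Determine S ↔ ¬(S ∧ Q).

U

S ∧ Q = ⊤ ∧ U = U
¬(S ∧ Q) = ¬U = U
S ↔ ¬(S ∧ Q) = ⊤ ↔ U = U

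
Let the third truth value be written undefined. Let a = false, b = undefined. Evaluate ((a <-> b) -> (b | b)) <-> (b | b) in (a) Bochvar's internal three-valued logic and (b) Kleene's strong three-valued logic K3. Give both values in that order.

In Bochvar's internal three-valued logic: a <-> b = false <-> undefined = undefined
b | b = undefined | undefined = undefined
(a <-> b) -> (b | b) = undefined -> undefined = undefined
b | b = undefined | undefined = undefined
((a <-> b) -> (b | b)) <-> (b | b) = undefined <-> undefined = undefined
In Kleene's strong three-valued logic K3: a <-> b = false <-> undefined = undefined
b | b = undefined | undefined = undefined
(a <-> b) -> (b | b) = undefined -> undefined = undefined  [~undefined | undefined]
b | b = undefined | undefined = undefined
((a <-> b) -> (b | b)) <-> (b | b) = undefined <-> undefined = undefined

undefined; undefined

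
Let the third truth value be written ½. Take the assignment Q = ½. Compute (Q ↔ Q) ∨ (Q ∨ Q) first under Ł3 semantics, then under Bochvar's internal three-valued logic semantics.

1; ½

In Ł3: Q ↔ Q = ½ ↔ ½ = 1  [1 − |½−½|]
Q ∨ Q = ½ ∨ ½ = ½
(Q ↔ Q) ∨ (Q ∨ Q) = 1 ∨ ½ = 1
In Bochvar's internal three-valued logic: Q ↔ Q = ½ ↔ ½ = ½
Q ∨ Q = ½ ∨ ½ = ½
(Q ↔ Q) ∨ (Q ∨ Q) = ½ ∨ ½ = ½
They differ because Ł3 and Bochvar's internal three-valued logic treat ½ differently under the binary connectives.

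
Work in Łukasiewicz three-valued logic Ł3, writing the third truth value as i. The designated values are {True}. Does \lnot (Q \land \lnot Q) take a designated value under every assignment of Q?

No

Countermodel: Q=i gives i, which is not designated.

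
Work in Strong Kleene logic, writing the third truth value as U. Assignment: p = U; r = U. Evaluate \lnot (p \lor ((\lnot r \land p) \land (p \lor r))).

\lnot r = \lnot U = U
\lnot r \land p = U \land U = U
p \lor r = U \lor U = U
(\lnot r \land p) \land (p \lor r) = U \land U = U
p \lor ((\lnot r \land p) \land (p \lor r)) = U \lor U = U
\lnot (p \lor ((\lnot r \land p) \land (p \lor r))) = \lnot U = U

U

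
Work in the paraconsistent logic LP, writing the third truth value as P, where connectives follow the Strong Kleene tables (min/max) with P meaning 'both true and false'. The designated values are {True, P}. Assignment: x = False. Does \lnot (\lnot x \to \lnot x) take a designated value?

\lnot x = \lnot False = True
\lnot x = \lnot False = True
\lnot x \to \lnot x = True \to True = True
\lnot (\lnot x \to \lnot x) = \lnot True = False
False ∉ {True, P}.

No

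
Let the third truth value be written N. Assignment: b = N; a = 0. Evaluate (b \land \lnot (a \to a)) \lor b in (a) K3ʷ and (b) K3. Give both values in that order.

In K3ʷ: a \to a = 0 \to 0 = 1
\lnot (a \to a) = \lnot 1 = 0
b \land \lnot (a \to a) = N \land 0 = N
(b \land \lnot (a \to a)) \lor b = N \lor N = N
In K3: a \to a = 0 \to 0 = 1
\lnot (a \to a) = \lnot 1 = 0
b \land \lnot (a \to a) = N \land 0 = 0
(b \land \lnot (a \to a)) \lor b = 0 \lor N = N

N; N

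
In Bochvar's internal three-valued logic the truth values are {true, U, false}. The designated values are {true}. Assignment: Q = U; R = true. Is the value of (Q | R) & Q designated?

No

Q | R = U | true = U
(Q | R) & Q = U & U = U
U ∉ {true}.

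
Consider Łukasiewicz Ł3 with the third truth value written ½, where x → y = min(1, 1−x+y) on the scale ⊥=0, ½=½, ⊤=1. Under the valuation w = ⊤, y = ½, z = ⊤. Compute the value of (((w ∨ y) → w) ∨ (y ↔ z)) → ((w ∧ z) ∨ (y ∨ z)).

w ∨ y = ⊤ ∨ ½ = ⊤
(w ∨ y) → w = ⊤ → ⊤ = ⊤
y ↔ z = ½ ↔ ⊤ = ½  [1 − |½−1|]
((w ∨ y) → w) ∨ (y ↔ z) = ⊤ ∨ ½ = ⊤
w ∧ z = ⊤ ∧ ⊤ = ⊤
y ∨ z = ½ ∨ ⊤ = ⊤
(w ∧ z) ∨ (y ∨ z) = ⊤ ∨ ⊤ = ⊤
(((w ∨ y) → w) ∨ (y ↔ z)) → ((w ∧ z) ∨ (y ∨ z)) = ⊤ → ⊤ = ⊤

⊤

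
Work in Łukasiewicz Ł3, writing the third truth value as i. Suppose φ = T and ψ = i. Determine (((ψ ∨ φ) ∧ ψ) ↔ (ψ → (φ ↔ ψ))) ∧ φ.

ψ ∨ φ = i ∨ T = T
(ψ ∨ φ) ∧ ψ = T ∧ i = i
φ ↔ ψ = T ↔ i = i
ψ → (φ ↔ ψ) = i → i = T
((ψ ∨ φ) ∧ ψ) ↔ (ψ → (φ ↔ ψ)) = i ↔ T = i
(((ψ ∨ φ) ∧ ψ) ↔ (ψ → (φ ↔ ψ))) ∧ φ = i ∧ T = i

i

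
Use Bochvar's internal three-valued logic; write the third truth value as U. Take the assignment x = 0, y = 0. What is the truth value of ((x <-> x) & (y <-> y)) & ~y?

x <-> x = 0 <-> 0 = 1
y <-> y = 0 <-> 0 = 1
(x <-> x) & (y <-> y) = 1 & 1 = 1
~y = ~0 = 1
((x <-> x) & (y <-> y)) & ~y = 1 & 1 = 1

1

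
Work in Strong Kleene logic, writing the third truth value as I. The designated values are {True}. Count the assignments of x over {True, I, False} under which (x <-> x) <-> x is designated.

1

x=True: True ✓
x=I: I ·
x=False: False ·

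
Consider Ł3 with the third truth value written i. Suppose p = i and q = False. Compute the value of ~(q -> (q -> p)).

False

q -> p = False -> i = True  [min(1, 1−0+½)]
q -> (q -> p) = False -> True = True
~(q -> (q -> p)) = ~True = False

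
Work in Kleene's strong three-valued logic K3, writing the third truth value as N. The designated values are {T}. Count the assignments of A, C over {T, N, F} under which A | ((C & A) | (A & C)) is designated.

Designated under: (A=T, C=T); (A=T, C=N); (A=T, C=F).

3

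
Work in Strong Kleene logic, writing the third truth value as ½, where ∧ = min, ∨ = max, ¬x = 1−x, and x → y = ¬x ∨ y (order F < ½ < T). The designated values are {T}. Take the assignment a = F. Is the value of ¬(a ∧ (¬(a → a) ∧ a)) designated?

a → a = F → F = T
¬(a → a) = ¬T = F
¬(a → a) ∧ a = F ∧ F = F
a ∧ (¬(a → a) ∧ a) = F ∧ F = F
¬(a ∧ (¬(a → a) ∧ a)) = ¬F = T
T ∈ {T}.

Yes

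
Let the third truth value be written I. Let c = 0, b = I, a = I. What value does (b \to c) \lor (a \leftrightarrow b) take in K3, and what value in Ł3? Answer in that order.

I; 1

In K3: b \to c = I \to 0 = I  [\lnot I \lor 0]
a \leftrightarrow b = I \leftrightarrow I = I
(b \to c) \lor (a \leftrightarrow b) = I \lor I = I
In Ł3: b \to c = I \to 0 = I  [min(1, 1−½+0)]
a \leftrightarrow b = I \leftrightarrow I = 1
(b \to c) \lor (a \leftrightarrow b) = I \lor 1 = 1
They differ because K3 and Ł3 treat I differently under implication.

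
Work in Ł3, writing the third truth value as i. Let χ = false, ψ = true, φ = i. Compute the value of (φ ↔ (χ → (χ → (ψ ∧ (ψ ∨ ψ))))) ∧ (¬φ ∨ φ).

i

ψ ∨ ψ = true ∨ true = true
ψ ∧ (ψ ∨ ψ) = true ∧ true = true
χ → (ψ ∧ (ψ ∨ ψ)) = false → true = true
χ → (χ → (ψ ∧ (ψ ∨ ψ))) = false → true = true
φ ↔ (χ → (χ → (ψ ∧ (ψ ∨ ψ)))) = i ↔ true = i
¬φ = ¬i = i
¬φ ∨ φ = i ∨ i = i
(φ ↔ (χ → (χ → (ψ ∧ (ψ ∨ ψ))))) ∧ (¬φ ∨ φ) = i ∧ i = i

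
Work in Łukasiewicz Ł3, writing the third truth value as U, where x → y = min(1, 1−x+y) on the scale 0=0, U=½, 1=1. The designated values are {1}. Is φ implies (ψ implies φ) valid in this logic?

Every assignment of φ, ψ over {1, U, 0} gives a value in {1}.
In particular, with φ=U, ψ=U: φ implies (ψ implies φ) = 1.

Yes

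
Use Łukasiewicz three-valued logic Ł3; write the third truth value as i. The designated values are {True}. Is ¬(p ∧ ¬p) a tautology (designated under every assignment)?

No

Countermodel: p=i gives i, which is not designated.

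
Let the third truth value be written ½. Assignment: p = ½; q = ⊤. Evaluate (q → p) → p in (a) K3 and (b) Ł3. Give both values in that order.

½; ⊤

In K3: q → p = ⊤ → ½ = ½  [¬⊤ ∨ ½]
(q → p) → p = ½ → ½ = ½
In Ł3: q → p = ⊤ → ½ = ½
(q → p) → p = ½ → ½ = ⊤
They differ because K3 and Ł3 treat ½ differently under implication.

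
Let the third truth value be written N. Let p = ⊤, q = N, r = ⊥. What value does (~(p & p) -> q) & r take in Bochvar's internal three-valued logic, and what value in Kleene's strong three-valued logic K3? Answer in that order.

N; ⊥

In Bochvar's internal three-valued logic: p & p = ⊤ & ⊤ = ⊤
~(p & p) = ~⊤ = ⊥
~(p & p) -> q = ⊥ -> N = N
(~(p & p) -> q) & r = N & ⊥ = N
In Kleene's strong three-valued logic K3: p & p = ⊤ & ⊤ = ⊤
~(p & p) = ~⊤ = ⊥
~(p & p) -> q = ⊥ -> N = ⊤  [~⊥ | N]
(~(p & p) -> q) & r = ⊤ & ⊥ = ⊥
They differ because Bochvar's internal three-valued logic and Kleene's strong three-valued logic K3 treat N differently under the binary connectives.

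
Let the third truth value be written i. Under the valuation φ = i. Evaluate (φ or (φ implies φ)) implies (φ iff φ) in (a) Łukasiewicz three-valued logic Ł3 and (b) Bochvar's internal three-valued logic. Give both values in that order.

In Łukasiewicz three-valued logic Ł3: φ implies φ = i implies i = T  [min(1, 1−½+½)]
φ or (φ implies φ) = i or T = T
φ iff φ = i iff i = T
(φ or (φ implies φ)) implies (φ iff φ) = T implies T = T
In Bochvar's internal three-valued logic: φ implies φ = i implies i = i  [any arg is the third value ⇒ result is the third value]
φ or (φ implies φ) = i or i = i
φ iff φ = i iff i = i
(φ or (φ implies φ)) implies (φ iff φ) = i implies i = i
They differ because Łukasiewicz three-valued logic Ł3 and Bochvar's internal three-valued logic treat i differently under the binary connectives.

T; i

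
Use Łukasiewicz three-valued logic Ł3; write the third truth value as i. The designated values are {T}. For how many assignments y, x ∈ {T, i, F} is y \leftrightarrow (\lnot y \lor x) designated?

Designated under: (y=T, x=T); (y=i, x=i); (y=i, x=F).

3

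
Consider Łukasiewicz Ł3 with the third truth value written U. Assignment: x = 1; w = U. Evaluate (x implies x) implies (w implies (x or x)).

1

x implies x = 1 implies 1 = 1
x or x = 1 or 1 = 1
w implies (x or x) = U implies 1 = 1  [min(1, 1−½+1)]
(x implies x) implies (w implies (x or x)) = 1 implies 1 = 1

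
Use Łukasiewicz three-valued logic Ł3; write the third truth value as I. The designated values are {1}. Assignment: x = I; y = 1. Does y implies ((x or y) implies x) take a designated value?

No

x or y = I or 1 = 1
(x or y) implies x = 1 implies I = I  [min(1, 1−1+½)]
y implies ((x or y) implies x) = 1 implies I = I
I ∉ {1}.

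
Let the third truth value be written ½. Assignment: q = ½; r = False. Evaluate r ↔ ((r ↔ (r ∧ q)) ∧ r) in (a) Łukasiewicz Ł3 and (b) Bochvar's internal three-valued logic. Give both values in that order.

In Łukasiewicz Ł3: r ∧ q = False ∧ ½ = False
r ↔ (r ∧ q) = False ↔ False = True
(r ↔ (r ∧ q)) ∧ r = True ∧ False = False
r ↔ ((r ↔ (r ∧ q)) ∧ r) = False ↔ False = True
In Bochvar's internal three-valued logic: r ∧ q = False ∧ ½ = ½
r ↔ (r ∧ q) = False ↔ ½ = ½
(r ↔ (r ∧ q)) ∧ r = ½ ∧ False = ½
r ↔ ((r ↔ (r ∧ q)) ∧ r) = False ↔ ½ = ½
They differ because Łukasiewicz Ł3 and Bochvar's internal three-valued logic treat ½ differently under the binary connectives.

True; ½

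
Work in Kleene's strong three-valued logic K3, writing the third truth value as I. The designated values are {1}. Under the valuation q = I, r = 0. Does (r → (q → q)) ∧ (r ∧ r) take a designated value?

No

q → q = I → I = I  [¬I ∨ I]
r → (q → q) = 0 → I = 1
r ∧ r = 0 ∧ 0 = 0
(r → (q → q)) ∧ (r ∧ r) = 1 ∧ 0 = 0
0 ∉ {1}.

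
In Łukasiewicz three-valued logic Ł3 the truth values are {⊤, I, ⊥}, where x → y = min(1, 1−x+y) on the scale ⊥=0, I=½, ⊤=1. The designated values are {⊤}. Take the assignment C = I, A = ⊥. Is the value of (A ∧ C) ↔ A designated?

A ∧ C = ⊥ ∧ I = ⊥
(A ∧ C) ↔ A = ⊥ ↔ ⊥ = ⊤
⊤ ∈ {⊤}.

Yes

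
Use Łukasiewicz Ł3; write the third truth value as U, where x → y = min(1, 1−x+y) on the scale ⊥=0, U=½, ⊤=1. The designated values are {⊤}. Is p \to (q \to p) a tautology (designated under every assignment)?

Yes

Every assignment of p, q over {⊤, U, ⊥} gives a value in {⊤}.
In particular, with p=U, q=U: p \to (q \to p) = ⊤.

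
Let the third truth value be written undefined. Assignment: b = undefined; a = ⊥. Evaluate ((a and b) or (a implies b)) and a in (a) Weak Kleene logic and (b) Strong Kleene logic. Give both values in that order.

undefined; ⊥

In Weak Kleene logic: a and b = ⊥ and undefined = undefined
a implies b = ⊥ implies undefined = undefined  [any arg is the third value ⇒ result is the third value]
(a and b) or (a implies b) = undefined or undefined = undefined
((a and b) or (a implies b)) and a = undefined and ⊥ = undefined
In Strong Kleene logic: a and b = ⊥ and undefined = ⊥
a implies b = ⊥ implies undefined = ⊤  [not ⊥ or undefined]
(a and b) or (a implies b) = ⊥ or ⊤ = ⊤
((a and b) or (a implies b)) and a = ⊤ and ⊥ = ⊥
They differ because Weak Kleene logic and Strong Kleene logic treat undefined differently under the binary connectives.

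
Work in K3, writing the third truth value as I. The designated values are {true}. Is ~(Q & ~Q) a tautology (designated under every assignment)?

Countermodel: Q=I gives I, which is not designated.

No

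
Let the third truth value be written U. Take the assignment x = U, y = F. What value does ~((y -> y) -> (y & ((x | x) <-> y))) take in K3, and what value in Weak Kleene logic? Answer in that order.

T; U

In K3: y -> y = F -> F = T
x | x = U | U = U
(x | x) <-> y = U <-> F = U
y & ((x | x) <-> y) = F & U = F
(y -> y) -> (y & ((x | x) <-> y)) = T -> F = F
~((y -> y) -> (y & ((x | x) <-> y))) = ~F = T
In Weak Kleene logic: y -> y = F -> F = T
x | x = U | U = U
(x | x) <-> y = U <-> F = U
y & ((x | x) <-> y) = F & U = U
(y -> y) -> (y & ((x | x) <-> y)) = T -> U = U
~((y -> y) -> (y & ((x | x) <-> y))) = ~U = U
They differ because K3 and Weak Kleene logic treat U differently under the binary connectives.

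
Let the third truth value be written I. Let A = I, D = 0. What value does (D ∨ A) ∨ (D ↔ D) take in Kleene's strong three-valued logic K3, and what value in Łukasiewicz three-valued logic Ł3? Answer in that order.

In Kleene's strong three-valued logic K3: D ∨ A = 0 ∨ I = I
D ↔ D = 0 ↔ 0 = 1
(D ∨ A) ∨ (D ↔ D) = I ∨ 1 = 1
In Łukasiewicz three-valued logic Ł3: D ∨ A = 0 ∨ I = I
D ↔ D = 0 ↔ 0 = 1
(D ∨ A) ∨ (D ↔ D) = I ∨ 1 = 1

1; 1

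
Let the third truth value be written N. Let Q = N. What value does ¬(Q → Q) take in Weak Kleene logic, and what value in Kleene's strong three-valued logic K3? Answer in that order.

In Weak Kleene logic: Q → Q = N → N = N  [any arg is the third value ⇒ result is the third value]
¬(Q → Q) = ¬N = N
In Kleene's strong three-valued logic K3: Q → Q = N → N = N  [¬N ∨ N]
¬(Q → Q) = ¬N = N

N; N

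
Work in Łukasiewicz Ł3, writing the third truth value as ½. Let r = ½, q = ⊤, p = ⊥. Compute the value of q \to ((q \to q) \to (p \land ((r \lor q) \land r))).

q \to q = ⊤ \to ⊤ = ⊤
r \lor q = ½ \lor ⊤ = ⊤
(r \lor q) \land r = ⊤ \land ½ = ½
p \land ((r \lor q) \land r) = ⊥ \land ½ = ⊥
(q \to q) \to (p \land ((r \lor q) \land r)) = ⊤ \to ⊥ = ⊥
q \to ((q \to q) \to (p \land ((r \lor q) \land r))) = ⊤ \to ⊥ = ⊥

⊥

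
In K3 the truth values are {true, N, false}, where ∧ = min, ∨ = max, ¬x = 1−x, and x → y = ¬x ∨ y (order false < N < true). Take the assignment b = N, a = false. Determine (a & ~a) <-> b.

N

~a = ~false = true
a & ~a = false & true = false
(a & ~a) <-> b = false <-> N = N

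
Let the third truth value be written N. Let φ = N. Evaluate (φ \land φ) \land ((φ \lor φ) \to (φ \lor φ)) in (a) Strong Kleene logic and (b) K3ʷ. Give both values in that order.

N; N

In Strong Kleene logic: φ \land φ = N \land N = N
φ \lor φ = N \lor N = N
φ \lor φ = N \lor N = N
(φ \lor φ) \to (φ \lor φ) = N \to N = N  [\lnot N \lor N]
(φ \land φ) \land ((φ \lor φ) \to (φ \lor φ)) = N \land N = N
In K3ʷ: φ \land φ = N \land N = N
φ \lor φ = N \lor N = N
φ \lor φ = N \lor N = N
(φ \lor φ) \to (φ \lor φ) = N \to N = N
(φ \land φ) \land ((φ \lor φ) \to (φ \lor φ)) = N \land N = N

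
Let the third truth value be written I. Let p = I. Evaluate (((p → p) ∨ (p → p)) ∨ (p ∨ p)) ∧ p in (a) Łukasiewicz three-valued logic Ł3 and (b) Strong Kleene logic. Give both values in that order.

In Łukasiewicz three-valued logic Ł3: p → p = I → I = true  [min(1, 1−½+½)]
p → p = I → I = true
(p → p) ∨ (p → p) = true ∨ true = true
p ∨ p = I ∨ I = I
((p → p) ∨ (p → p)) ∨ (p ∨ p) = true ∨ I = true
(((p → p) ∨ (p → p)) ∨ (p ∨ p)) ∧ p = true ∧ I = I
In Strong Kleene logic: p → p = I → I = I  [¬I ∨ I]
p → p = I → I = I
(p → p) ∨ (p → p) = I ∨ I = I
p ∨ p = I ∨ I = I
((p → p) ∨ (p → p)) ∨ (p ∨ p) = I ∨ I = I
(((p → p) ∨ (p → p)) ∨ (p ∨ p)) ∧ p = I ∧ I = I

I; I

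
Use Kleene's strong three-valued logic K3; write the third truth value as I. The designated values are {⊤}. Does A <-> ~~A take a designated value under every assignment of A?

Countermodel: A=I gives I, which is not designated.

No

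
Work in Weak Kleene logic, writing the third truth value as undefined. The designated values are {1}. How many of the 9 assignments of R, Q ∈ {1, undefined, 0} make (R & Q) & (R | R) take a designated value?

Designated under: (R=1, Q=1).

1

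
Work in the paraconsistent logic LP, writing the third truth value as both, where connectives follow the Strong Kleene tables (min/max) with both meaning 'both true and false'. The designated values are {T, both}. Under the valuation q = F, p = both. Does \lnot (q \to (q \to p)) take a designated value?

No

q \to p = F \to both = T  [\lnot F \lor both]
q \to (q \to p) = F \to T = T
\lnot (q \to (q \to p)) = \lnot T = F
F ∉ {T, both}.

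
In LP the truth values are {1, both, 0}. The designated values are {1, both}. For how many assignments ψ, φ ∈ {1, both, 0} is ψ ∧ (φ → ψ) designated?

Of the 9 assignments, 6 give a value in {1, both}.

6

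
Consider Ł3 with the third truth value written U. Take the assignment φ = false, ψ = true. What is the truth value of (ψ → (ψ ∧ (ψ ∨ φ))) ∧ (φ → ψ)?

true

ψ ∨ φ = true ∨ false = true
ψ ∧ (ψ ∨ φ) = true ∧ true = true
ψ → (ψ ∧ (ψ ∨ φ)) = true → true = true
φ → ψ = false → true = true
(ψ → (ψ ∧ (ψ ∨ φ))) ∧ (φ → ψ) = true ∧ true = true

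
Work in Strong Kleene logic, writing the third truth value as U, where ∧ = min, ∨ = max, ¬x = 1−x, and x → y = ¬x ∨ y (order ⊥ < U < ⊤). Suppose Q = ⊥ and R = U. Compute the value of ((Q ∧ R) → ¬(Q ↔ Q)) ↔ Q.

⊥

Q ∧ R = ⊥ ∧ U = ⊥
Q ↔ Q = ⊥ ↔ ⊥ = ⊤
¬(Q ↔ Q) = ¬⊤ = ⊥
(Q ∧ R) → ¬(Q ↔ Q) = ⊥ → ⊥ = ⊤
((Q ∧ R) → ¬(Q ↔ Q)) ↔ Q = ⊤ ↔ ⊥ = ⊥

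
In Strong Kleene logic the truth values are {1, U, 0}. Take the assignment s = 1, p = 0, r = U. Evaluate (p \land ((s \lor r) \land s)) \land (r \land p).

0

s \lor r = 1 \lor U = 1
(s \lor r) \land s = 1 \land 1 = 1
p \land ((s \lor r) \land s) = 0 \land 1 = 0
r \land p = U \land 0 = 0
(p \land ((s \lor r) \land s)) \land (r \land p) = 0 \land 0 = 0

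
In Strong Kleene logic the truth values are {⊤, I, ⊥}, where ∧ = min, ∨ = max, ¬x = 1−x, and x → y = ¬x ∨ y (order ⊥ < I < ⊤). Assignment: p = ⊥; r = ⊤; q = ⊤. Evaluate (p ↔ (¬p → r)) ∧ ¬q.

⊥

¬p = ¬⊥ = ⊤
¬p → r = ⊤ → ⊤ = ⊤
p ↔ (¬p → r) = ⊥ ↔ ⊤ = ⊥
¬q = ¬⊤ = ⊥
(p ↔ (¬p → r)) ∧ ¬q = ⊥ ∧ ⊥ = ⊥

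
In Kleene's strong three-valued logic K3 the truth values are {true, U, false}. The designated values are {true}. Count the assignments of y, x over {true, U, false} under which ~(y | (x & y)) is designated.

3

Designated under: (y=false, x=true); (y=false, x=U); (y=false, x=false).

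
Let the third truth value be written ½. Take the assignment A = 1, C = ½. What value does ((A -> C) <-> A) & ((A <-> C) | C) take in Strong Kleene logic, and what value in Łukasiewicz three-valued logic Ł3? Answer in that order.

½; ½

In Strong Kleene logic: A -> C = 1 -> ½ = ½  [~1 | ½]
(A -> C) <-> A = ½ <-> 1 = ½
A <-> C = 1 <-> ½ = ½
(A <-> C) | C = ½ | ½ = ½
((A -> C) <-> A) & ((A <-> C) | C) = ½ & ½ = ½
In Łukasiewicz three-valued logic Ł3: A -> C = 1 -> ½ = ½
(A -> C) <-> A = ½ <-> 1 = ½
A <-> C = 1 <-> ½ = ½
(A <-> C) | C = ½ | ½ = ½
((A -> C) <-> A) & ((A <-> C) | C) = ½ & ½ = ½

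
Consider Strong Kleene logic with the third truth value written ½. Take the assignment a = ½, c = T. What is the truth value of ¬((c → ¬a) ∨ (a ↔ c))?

¬a = ¬½ = ½
c → ¬a = T → ½ = ½  [¬T ∨ ½]
a ↔ c = ½ ↔ T = ½
(c → ¬a) ∨ (a ↔ c) = ½ ∨ ½ = ½
¬((c → ¬a) ∨ (a ↔ c)) = ¬½ = ½

½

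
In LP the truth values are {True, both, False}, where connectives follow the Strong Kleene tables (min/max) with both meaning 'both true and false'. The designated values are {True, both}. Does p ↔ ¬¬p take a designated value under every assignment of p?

Every assignment of p over {True, both, False} gives a value in {True, both}.
In particular, with p=both: p ↔ ¬¬p = both.

Yes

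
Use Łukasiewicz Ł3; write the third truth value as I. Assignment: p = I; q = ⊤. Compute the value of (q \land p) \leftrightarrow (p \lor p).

⊤

q \land p = ⊤ \land I = I
p \lor p = I \lor I = I
(q \land p) \leftrightarrow (p \lor p) = I \leftrightarrow I = ⊤  [1 − |½−½|]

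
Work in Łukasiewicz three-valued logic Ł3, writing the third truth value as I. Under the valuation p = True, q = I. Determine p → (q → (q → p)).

q → p = I → True = True  [min(1, 1−½+1)]
q → (q → p) = I → True = True
p → (q → (q → p)) = True → True = True

True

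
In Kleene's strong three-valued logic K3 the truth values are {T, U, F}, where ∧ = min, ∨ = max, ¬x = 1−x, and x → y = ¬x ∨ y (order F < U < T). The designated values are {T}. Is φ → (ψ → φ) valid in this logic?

Countermodel: φ=U, ψ=T gives U, which is not designated.

No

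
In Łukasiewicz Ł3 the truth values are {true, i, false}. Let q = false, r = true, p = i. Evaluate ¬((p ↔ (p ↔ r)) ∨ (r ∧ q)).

false

p ↔ r = i ↔ true = i  [1 − |½−1|]
p ↔ (p ↔ r) = i ↔ i = true
r ∧ q = true ∧ false = false
(p ↔ (p ↔ r)) ∨ (r ∧ q) = true ∨ false = true
¬((p ↔ (p ↔ r)) ∨ (r ∧ q)) = ¬true = false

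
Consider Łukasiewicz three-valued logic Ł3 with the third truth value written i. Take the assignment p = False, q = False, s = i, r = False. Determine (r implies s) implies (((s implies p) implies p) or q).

r implies s = False implies i = True  [min(1, 1−0+½)]
s implies p = i implies False = i
(s implies p) implies p = i implies False = i
((s implies p) implies p) or q = i or False = i
(r implies s) implies (((s implies p) implies p) or q) = True implies i = i

i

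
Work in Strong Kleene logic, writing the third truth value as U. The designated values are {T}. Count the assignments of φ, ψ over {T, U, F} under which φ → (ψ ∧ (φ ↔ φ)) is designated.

Designated under: (φ=T, ψ=T); (φ=F, ψ=T); (φ=F, ψ=U); (φ=F, ψ=F).

4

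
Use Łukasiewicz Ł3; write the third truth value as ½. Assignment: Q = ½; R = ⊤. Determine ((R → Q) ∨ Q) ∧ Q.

½

R → Q = ⊤ → ½ = ½  [min(1, 1−1+½)]
(R → Q) ∨ Q = ½ ∨ ½ = ½
((R → Q) ∨ Q) ∧ Q = ½ ∧ ½ = ½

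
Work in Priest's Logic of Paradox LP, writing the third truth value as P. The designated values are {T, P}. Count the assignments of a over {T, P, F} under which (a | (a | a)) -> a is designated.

a=T: T ✓
a=P: P ✓
a=F: T ✓

3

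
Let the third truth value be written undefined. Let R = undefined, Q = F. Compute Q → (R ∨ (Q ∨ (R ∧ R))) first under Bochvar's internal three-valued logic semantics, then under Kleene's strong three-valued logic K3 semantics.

undefined; T

In Bochvar's internal three-valued logic: R ∧ R = undefined ∧ undefined = undefined
Q ∨ (R ∧ R) = F ∨ undefined = undefined
R ∨ (Q ∨ (R ∧ R)) = undefined ∨ undefined = undefined
Q → (R ∨ (Q ∨ (R ∧ R))) = F → undefined = undefined  [any arg is the third value ⇒ result is the third value]
In Kleene's strong three-valued logic K3: R ∧ R = undefined ∧ undefined = undefined
Q ∨ (R ∧ R) = F ∨ undefined = undefined
R ∨ (Q ∨ (R ∧ R)) = undefined ∨ undefined = undefined
Q → (R ∨ (Q ∨ (R ∧ R))) = F → undefined = T  [¬F ∨ undefined]
They differ because Bochvar's internal three-valued logic and Kleene's strong three-valued logic K3 treat undefined differently under the binary connectives.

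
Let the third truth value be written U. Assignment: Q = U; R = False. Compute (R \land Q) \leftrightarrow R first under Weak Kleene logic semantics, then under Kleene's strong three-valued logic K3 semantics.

In Weak Kleene logic: R \land Q = False \land U = U
(R \land Q) \leftrightarrow R = U \leftrightarrow False = U
In Kleene's strong three-valued logic K3: R \land Q = False \land U = False
(R \land Q) \leftrightarrow R = False \leftrightarrow False = True
They differ because Weak Kleene logic and Kleene's strong three-valued logic K3 treat U differently under the binary connectives.

U; True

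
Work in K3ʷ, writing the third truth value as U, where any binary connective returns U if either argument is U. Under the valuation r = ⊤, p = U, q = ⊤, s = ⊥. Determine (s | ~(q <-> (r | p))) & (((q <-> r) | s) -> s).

U

r | p = ⊤ | U = U
q <-> (r | p) = ⊤ <-> U = U
~(q <-> (r | p)) = ~U = U
s | ~(q <-> (r | p)) = ⊥ | U = U
q <-> r = ⊤ <-> ⊤ = ⊤
(q <-> r) | s = ⊤ | ⊥ = ⊤
((q <-> r) | s) -> s = ⊤ -> ⊥ = ⊥
(s | ~(q <-> (r | p))) & (((q <-> r) | s) -> s) = U & ⊥ = U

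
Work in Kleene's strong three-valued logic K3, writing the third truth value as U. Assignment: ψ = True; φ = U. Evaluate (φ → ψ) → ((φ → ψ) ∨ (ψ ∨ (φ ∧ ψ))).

True

φ → ψ = U → True = True
φ → ψ = U → True = True
φ ∧ ψ = U ∧ True = U
ψ ∨ (φ ∧ ψ) = True ∨ U = True
(φ → ψ) ∨ (ψ ∨ (φ ∧ ψ)) = True ∨ True = True
(φ → ψ) → ((φ → ψ) ∨ (ψ ∨ (φ ∧ ψ))) = True → True = True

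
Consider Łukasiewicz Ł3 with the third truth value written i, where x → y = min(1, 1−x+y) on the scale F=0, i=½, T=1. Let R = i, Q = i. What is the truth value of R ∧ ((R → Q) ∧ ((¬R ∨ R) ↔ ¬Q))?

R → Q = i → i = T
¬R = ¬i = i
¬R ∨ R = i ∨ i = i
¬Q = ¬i = i
(¬R ∨ R) ↔ ¬Q = i ↔ i = T
(R → Q) ∧ ((¬R ∨ R) ↔ ¬Q) = T ∧ T = T
R ∧ ((R → Q) ∧ ((¬R ∨ R) ↔ ¬Q)) = i ∧ T = i

i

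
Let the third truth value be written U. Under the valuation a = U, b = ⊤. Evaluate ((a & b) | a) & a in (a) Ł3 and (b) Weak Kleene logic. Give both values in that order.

In Ł3: a & b = U & ⊤ = U
(a & b) | a = U | U = U
((a & b) | a) & a = U & U = U
In Weak Kleene logic: a & b = U & ⊤ = U
(a & b) | a = U | U = U
((a & b) | a) & a = U & U = U

U; U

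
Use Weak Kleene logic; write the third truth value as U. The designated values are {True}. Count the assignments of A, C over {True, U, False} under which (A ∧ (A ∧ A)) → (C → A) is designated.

Designated under: (A=True, C=True); (A=True, C=False); (A=False, C=True); (A=False, C=False).

4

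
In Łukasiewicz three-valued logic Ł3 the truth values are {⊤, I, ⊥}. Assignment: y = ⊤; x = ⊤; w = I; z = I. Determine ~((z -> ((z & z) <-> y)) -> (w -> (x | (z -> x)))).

z & z = I & I = I
(z & z) <-> y = I <-> ⊤ = I  [1 − |½−1|]
z -> ((z & z) <-> y) = I -> I = ⊤
z -> x = I -> ⊤ = ⊤
x | (z -> x) = ⊤ | ⊤ = ⊤
w -> (x | (z -> x)) = I -> ⊤ = ⊤
(z -> ((z & z) <-> y)) -> (w -> (x | (z -> x))) = ⊤ -> ⊤ = ⊤
~((z -> ((z & z) <-> y)) -> (w -> (x | (z -> x)))) = ~⊤ = ⊥

⊥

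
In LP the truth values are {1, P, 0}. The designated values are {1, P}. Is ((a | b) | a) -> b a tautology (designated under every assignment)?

Countermodel: a=1, b=0 gives 0, which is not designated.

No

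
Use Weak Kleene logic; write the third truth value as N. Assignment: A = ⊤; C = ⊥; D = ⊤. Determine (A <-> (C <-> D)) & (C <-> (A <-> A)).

C <-> D = ⊥ <-> ⊤ = ⊥
A <-> (C <-> D) = ⊤ <-> ⊥ = ⊥
A <-> A = ⊤ <-> ⊤ = ⊤
C <-> (A <-> A) = ⊥ <-> ⊤ = ⊥
(A <-> (C <-> D)) & (C <-> (A <-> A)) = ⊥ & ⊥ = ⊥

⊥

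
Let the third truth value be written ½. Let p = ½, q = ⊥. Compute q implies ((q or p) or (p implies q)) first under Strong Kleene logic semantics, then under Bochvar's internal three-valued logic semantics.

In Strong Kleene logic: q or p = ⊥ or ½ = ½
p implies q = ½ implies ⊥ = ½  [not ½ or ⊥]
(q or p) or (p implies q) = ½ or ½ = ½
q implies ((q or p) or (p implies q)) = ⊥ implies ½ = ⊤
In Bochvar's internal three-valued logic: q or p = ⊥ or ½ = ½
p implies q = ½ implies ⊥ = ½  [any arg is the third value ⇒ result is the third value]
(q or p) or (p implies q) = ½ or ½ = ½
q implies ((q or p) or (p implies q)) = ⊥ implies ½ = ½
They differ because Strong Kleene logic and Bochvar's internal three-valued logic treat ½ differently under the binary connectives.

⊤; ½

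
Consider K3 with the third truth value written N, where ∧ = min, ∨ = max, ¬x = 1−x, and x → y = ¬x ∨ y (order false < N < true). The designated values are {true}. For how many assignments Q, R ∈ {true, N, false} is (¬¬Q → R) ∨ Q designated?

Of the 9 assignments, 7 give a value in {true}.

7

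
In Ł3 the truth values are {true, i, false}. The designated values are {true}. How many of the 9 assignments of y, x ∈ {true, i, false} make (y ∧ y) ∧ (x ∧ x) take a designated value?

Designated under: (y=true, x=true).

1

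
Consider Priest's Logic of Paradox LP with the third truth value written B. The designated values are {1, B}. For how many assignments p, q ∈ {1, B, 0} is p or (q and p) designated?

Of the 9 assignments, 6 give a value in {1, B}.

6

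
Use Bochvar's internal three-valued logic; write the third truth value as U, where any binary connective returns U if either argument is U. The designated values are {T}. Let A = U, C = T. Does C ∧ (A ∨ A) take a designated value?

A ∨ A = U ∨ U = U
C ∧ (A ∨ A) = T ∧ U = U
U ∉ {T}.

No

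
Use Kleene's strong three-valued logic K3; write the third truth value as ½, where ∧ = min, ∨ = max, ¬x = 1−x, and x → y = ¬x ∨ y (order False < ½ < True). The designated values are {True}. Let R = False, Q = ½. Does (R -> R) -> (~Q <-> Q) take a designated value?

R -> R = False -> False = True
~Q = ~½ = ½
~Q <-> Q = ½ <-> ½ = ½
(R -> R) -> (~Q <-> Q) = True -> ½ = ½
½ ∉ {True}.

No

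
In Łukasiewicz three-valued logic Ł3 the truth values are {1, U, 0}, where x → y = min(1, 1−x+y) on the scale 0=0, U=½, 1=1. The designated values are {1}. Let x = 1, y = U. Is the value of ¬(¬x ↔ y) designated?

No

¬x = ¬1 = 0
¬x ↔ y = 0 ↔ U = U
¬(¬x ↔ y) = ¬U = U
U ∉ {1}.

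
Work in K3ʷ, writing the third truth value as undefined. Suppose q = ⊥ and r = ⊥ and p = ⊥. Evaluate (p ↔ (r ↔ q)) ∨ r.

⊥

r ↔ q = ⊥ ↔ ⊥ = ⊤
p ↔ (r ↔ q) = ⊥ ↔ ⊤ = ⊥
(p ↔ (r ↔ q)) ∨ r = ⊥ ∨ ⊥ = ⊥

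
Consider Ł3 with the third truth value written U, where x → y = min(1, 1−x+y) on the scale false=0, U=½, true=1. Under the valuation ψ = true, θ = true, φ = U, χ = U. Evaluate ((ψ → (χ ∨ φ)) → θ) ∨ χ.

true

χ ∨ φ = U ∨ U = U
ψ → (χ ∨ φ) = true → U = U  [min(1, 1−1+½)]
(ψ → (χ ∨ φ)) → θ = U → true = true
((ψ → (χ ∨ φ)) → θ) ∨ χ = true ∨ U = true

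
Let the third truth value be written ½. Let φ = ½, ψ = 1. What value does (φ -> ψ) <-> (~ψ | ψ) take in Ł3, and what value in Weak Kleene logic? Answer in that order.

1; ½

In Ł3: φ -> ψ = ½ -> 1 = 1  [min(1, 1−½+1)]
~ψ = ~1 = 0
~ψ | ψ = 0 | 1 = 1
(φ -> ψ) <-> (~ψ | ψ) = 1 <-> 1 = 1
In Weak Kleene logic: φ -> ψ = ½ -> 1 = ½
~ψ = ~1 = 0
~ψ | ψ = 0 | 1 = 1
(φ -> ψ) <-> (~ψ | ψ) = ½ <-> 1 = ½
They differ because Ł3 and Weak Kleene logic treat ½ differently under the binary connectives.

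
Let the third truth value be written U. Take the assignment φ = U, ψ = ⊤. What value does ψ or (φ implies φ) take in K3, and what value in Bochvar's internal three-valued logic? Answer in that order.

In K3: φ implies φ = U implies U = U  [not U or U]
ψ or (φ implies φ) = ⊤ or U = ⊤
In Bochvar's internal three-valued logic: φ implies φ = U implies U = U  [any arg is the third value ⇒ result is the third value]
ψ or (φ implies φ) = ⊤ or U = U
They differ because K3 and Bochvar's internal three-valued logic treat U differently under the binary connectives.

⊤; U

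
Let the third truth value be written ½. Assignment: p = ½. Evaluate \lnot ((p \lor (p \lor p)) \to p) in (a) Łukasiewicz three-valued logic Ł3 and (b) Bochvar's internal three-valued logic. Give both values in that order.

F; ½

In Łukasiewicz three-valued logic Ł3: p \lor p = ½ \lor ½ = ½
p \lor (p \lor p) = ½ \lor ½ = ½
(p \lor (p \lor p)) \to p = ½ \to ½ = T
\lnot ((p \lor (p \lor p)) \to p) = \lnot T = F
In Bochvar's internal three-valued logic: p \lor p = ½ \lor ½ = ½
p \lor (p \lor p) = ½ \lor ½ = ½
(p \lor (p \lor p)) \to p = ½ \to ½ = ½
\lnot ((p \lor (p \lor p)) \to p) = \lnot ½ = ½
They differ because Łukasiewicz three-valued logic Ł3 and Bochvar's internal three-valued logic treat ½ differently under the binary connectives.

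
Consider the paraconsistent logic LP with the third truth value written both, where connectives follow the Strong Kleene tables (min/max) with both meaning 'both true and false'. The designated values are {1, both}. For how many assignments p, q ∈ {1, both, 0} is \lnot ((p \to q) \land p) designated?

8

Of the 9 assignments, 8 give a value in {1, both}.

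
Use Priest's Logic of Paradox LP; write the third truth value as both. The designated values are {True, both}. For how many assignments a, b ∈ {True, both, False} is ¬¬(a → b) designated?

Of the 9 assignments, 8 give a value in {True, both}.

8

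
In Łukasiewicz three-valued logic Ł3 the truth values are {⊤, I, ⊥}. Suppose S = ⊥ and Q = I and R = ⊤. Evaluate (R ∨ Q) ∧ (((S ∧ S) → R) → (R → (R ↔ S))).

⊥

R ∨ Q = ⊤ ∨ I = ⊤
S ∧ S = ⊥ ∧ ⊥ = ⊥
(S ∧ S) → R = ⊥ → ⊤ = ⊤
R ↔ S = ⊤ ↔ ⊥ = ⊥
R → (R ↔ S) = ⊤ → ⊥ = ⊥
((S ∧ S) → R) → (R → (R ↔ S)) = ⊤ → ⊥ = ⊥
(R ∨ Q) ∧ (((S ∧ S) → R) → (R → (R ↔ S))) = ⊤ ∧ ⊥ = ⊥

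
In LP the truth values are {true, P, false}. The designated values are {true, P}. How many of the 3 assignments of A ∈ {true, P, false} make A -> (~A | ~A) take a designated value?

2

A=true: false ·
A=P: P ✓
A=false: true ✓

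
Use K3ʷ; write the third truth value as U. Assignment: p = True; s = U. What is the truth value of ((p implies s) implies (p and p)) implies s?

p implies s = True implies U = U  [any arg is the third value ⇒ result is the third value]
p and p = True and True = True
(p implies s) implies (p and p) = U implies True = U
((p implies s) implies (p and p)) implies s = U implies U = U

U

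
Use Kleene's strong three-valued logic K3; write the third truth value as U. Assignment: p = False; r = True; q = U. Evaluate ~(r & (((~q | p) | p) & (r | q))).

U

~q = ~U = U
~q | p = U | False = U
(~q | p) | p = U | False = U
r | q = True | U = True
((~q | p) | p) & (r | q) = U & True = U
r & (((~q | p) | p) & (r | q)) = True & U = U
~(r & (((~q | p) | p) & (r | q))) = ~U = U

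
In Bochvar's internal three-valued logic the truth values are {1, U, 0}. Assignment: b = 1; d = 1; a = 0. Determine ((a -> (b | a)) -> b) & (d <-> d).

1

b | a = 1 | 0 = 1
a -> (b | a) = 0 -> 1 = 1
(a -> (b | a)) -> b = 1 -> 1 = 1
d <-> d = 1 <-> 1 = 1
((a -> (b | a)) -> b) & (d <-> d) = 1 & 1 = 1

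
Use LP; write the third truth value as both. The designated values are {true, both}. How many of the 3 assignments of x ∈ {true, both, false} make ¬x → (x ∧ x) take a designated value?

2

x=true: true ✓
x=both: both ✓
x=false: false ·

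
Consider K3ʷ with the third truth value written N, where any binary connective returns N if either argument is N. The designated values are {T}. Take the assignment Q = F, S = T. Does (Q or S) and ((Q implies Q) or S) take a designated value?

Yes

Q or S = F or T = T
Q implies Q = F implies F = T
(Q implies Q) or S = T or T = T
(Q or S) and ((Q implies Q) or S) = T and T = T
T ∈ {T}.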